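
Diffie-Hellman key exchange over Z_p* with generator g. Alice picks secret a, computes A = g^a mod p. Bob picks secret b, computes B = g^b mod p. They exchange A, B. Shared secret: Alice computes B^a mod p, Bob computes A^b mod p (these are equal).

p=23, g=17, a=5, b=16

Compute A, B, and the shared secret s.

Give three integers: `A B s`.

A = 17^5 mod 23  (bits of 5 = 101)
  bit 0 = 1: r = r^2 * 17 mod 23 = 1^2 * 17 = 1*17 = 17
  bit 1 = 0: r = r^2 mod 23 = 17^2 = 13
  bit 2 = 1: r = r^2 * 17 mod 23 = 13^2 * 17 = 8*17 = 21
  -> A = 21
B = 17^16 mod 23  (bits of 16 = 10000)
  bit 0 = 1: r = r^2 * 17 mod 23 = 1^2 * 17 = 1*17 = 17
  bit 1 = 0: r = r^2 mod 23 = 17^2 = 13
  bit 2 = 0: r = r^2 mod 23 = 13^2 = 8
  bit 3 = 0: r = r^2 mod 23 = 8^2 = 18
  bit 4 = 0: r = r^2 mod 23 = 18^2 = 2
  -> B = 2
s = B^a = 2^5 mod 23  (bits of 5 = 101)
  bit 0 = 1: r = r^2 * 2 mod 23 = 1^2 * 2 = 1*2 = 2
  bit 1 = 0: r = r^2 mod 23 = 2^2 = 4
  bit 2 = 1: r = r^2 * 2 mod 23 = 4^2 * 2 = 16*2 = 9
  -> s = B^a = 9

Answer: 21 2 9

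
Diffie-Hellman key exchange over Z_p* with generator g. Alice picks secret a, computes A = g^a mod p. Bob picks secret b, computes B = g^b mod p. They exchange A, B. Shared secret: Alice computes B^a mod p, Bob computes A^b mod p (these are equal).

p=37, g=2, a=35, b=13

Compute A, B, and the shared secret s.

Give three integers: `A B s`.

A = 2^35 mod 37  (bits of 35 = 100011)
  bit 0 = 1: r = r^2 * 2 mod 37 = 1^2 * 2 = 1*2 = 2
  bit 1 = 0: r = r^2 mod 37 = 2^2 = 4
  bit 2 = 0: r = r^2 mod 37 = 4^2 = 16
  bit 3 = 0: r = r^2 mod 37 = 16^2 = 34
  bit 4 = 1: r = r^2 * 2 mod 37 = 34^2 * 2 = 9*2 = 18
  bit 5 = 1: r = r^2 * 2 mod 37 = 18^2 * 2 = 28*2 = 19
  -> A = 19
B = 2^13 mod 37  (bits of 13 = 1101)
  bit 0 = 1: r = r^2 * 2 mod 37 = 1^2 * 2 = 1*2 = 2
  bit 1 = 1: r = r^2 * 2 mod 37 = 2^2 * 2 = 4*2 = 8
  bit 2 = 0: r = r^2 mod 37 = 8^2 = 27
  bit 3 = 1: r = r^2 * 2 mod 37 = 27^2 * 2 = 26*2 = 15
  -> B = 15
s = B^a = 15^35 mod 37  (bits of 35 = 100011)
  bit 0 = 1: r = r^2 * 15 mod 37 = 1^2 * 15 = 1*15 = 15
  bit 1 = 0: r = r^2 mod 37 = 15^2 = 3
  bit 2 = 0: r = r^2 mod 37 = 3^2 = 9
  bit 3 = 0: r = r^2 mod 37 = 9^2 = 7
  bit 4 = 1: r = r^2 * 15 mod 37 = 7^2 * 15 = 12*15 = 32
  bit 5 = 1: r = r^2 * 15 mod 37 = 32^2 * 15 = 25*15 = 5
  -> s = B^a = 5

Answer: 19 15 5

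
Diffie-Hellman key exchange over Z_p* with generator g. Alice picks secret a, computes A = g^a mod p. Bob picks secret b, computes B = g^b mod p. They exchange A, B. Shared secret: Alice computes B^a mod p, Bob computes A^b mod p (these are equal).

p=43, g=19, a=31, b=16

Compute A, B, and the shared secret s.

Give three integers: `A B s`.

A = 19^31 mod 43  (bits of 31 = 11111)
  bit 0 = 1: r = r^2 * 19 mod 43 = 1^2 * 19 = 1*19 = 19
  bit 1 = 1: r = r^2 * 19 mod 43 = 19^2 * 19 = 17*19 = 22
  bit 2 = 1: r = r^2 * 19 mod 43 = 22^2 * 19 = 11*19 = 37
  bit 3 = 1: r = r^2 * 19 mod 43 = 37^2 * 19 = 36*19 = 39
  bit 4 = 1: r = r^2 * 19 mod 43 = 39^2 * 19 = 16*19 = 3
  -> A = 3
B = 19^16 mod 43  (bits of 16 = 10000)
  bit 0 = 1: r = r^2 * 19 mod 43 = 1^2 * 19 = 1*19 = 19
  bit 1 = 0: r = r^2 mod 43 = 19^2 = 17
  bit 2 = 0: r = r^2 mod 43 = 17^2 = 31
  bit 3 = 0: r = r^2 mod 43 = 31^2 = 15
  bit 4 = 0: r = r^2 mod 43 = 15^2 = 10
  -> B = 10
s = B^a = 10^31 mod 43  (bits of 31 = 11111)
  bit 0 = 1: r = r^2 * 10 mod 43 = 1^2 * 10 = 1*10 = 10
  bit 1 = 1: r = r^2 * 10 mod 43 = 10^2 * 10 = 14*10 = 11
  bit 2 = 1: r = r^2 * 10 mod 43 = 11^2 * 10 = 35*10 = 6
  bit 3 = 1: r = r^2 * 10 mod 43 = 6^2 * 10 = 36*10 = 16
  bit 4 = 1: r = r^2 * 10 mod 43 = 16^2 * 10 = 41*10 = 23
  -> s = B^a = 23

Answer: 3 10 23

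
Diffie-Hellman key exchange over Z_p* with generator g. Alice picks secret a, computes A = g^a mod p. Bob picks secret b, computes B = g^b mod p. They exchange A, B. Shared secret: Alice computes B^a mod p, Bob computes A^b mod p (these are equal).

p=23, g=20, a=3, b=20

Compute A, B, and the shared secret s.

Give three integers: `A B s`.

Answer: 19 18 13

Derivation:
A = 20^3 mod 23  (bits of 3 = 11)
  bit 0 = 1: r = r^2 * 20 mod 23 = 1^2 * 20 = 1*20 = 20
  bit 1 = 1: r = r^2 * 20 mod 23 = 20^2 * 20 = 9*20 = 19
  -> A = 19
B = 20^20 mod 23  (bits of 20 = 10100)
  bit 0 = 1: r = r^2 * 20 mod 23 = 1^2 * 20 = 1*20 = 20
  bit 1 = 0: r = r^2 mod 23 = 20^2 = 9
  bit 2 = 1: r = r^2 * 20 mod 23 = 9^2 * 20 = 12*20 = 10
  bit 3 = 0: r = r^2 mod 23 = 10^2 = 8
  bit 4 = 0: r = r^2 mod 23 = 8^2 = 18
  -> B = 18
s = B^a = 18^3 mod 23  (bits of 3 = 11)
  bit 0 = 1: r = r^2 * 18 mod 23 = 1^2 * 18 = 1*18 = 18
  bit 1 = 1: r = r^2 * 18 mod 23 = 18^2 * 18 = 2*18 = 13
  -> s = B^a = 13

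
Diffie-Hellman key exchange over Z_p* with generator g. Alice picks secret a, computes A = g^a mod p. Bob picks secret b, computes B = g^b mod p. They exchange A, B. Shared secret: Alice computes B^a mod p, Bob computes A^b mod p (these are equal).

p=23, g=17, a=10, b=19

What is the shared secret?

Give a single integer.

Answer: 9

Derivation:
A = 17^10 mod 23  (bits of 10 = 1010)
  bit 0 = 1: r = r^2 * 17 mod 23 = 1^2 * 17 = 1*17 = 17
  bit 1 = 0: r = r^2 mod 23 = 17^2 = 13
  bit 2 = 1: r = r^2 * 17 mod 23 = 13^2 * 17 = 8*17 = 21
  bit 3 = 0: r = r^2 mod 23 = 21^2 = 4
  -> A = 4
B = 17^19 mod 23  (bits of 19 = 10011)
  bit 0 = 1: r = r^2 * 17 mod 23 = 1^2 * 17 = 1*17 = 17
  bit 1 = 0: r = r^2 mod 23 = 17^2 = 13
  bit 2 = 0: r = r^2 mod 23 = 13^2 = 8
  bit 3 = 1: r = r^2 * 17 mod 23 = 8^2 * 17 = 18*17 = 7
  bit 4 = 1: r = r^2 * 17 mod 23 = 7^2 * 17 = 3*17 = 5
  -> B = 5
s = B^a = 5^10 mod 23  (bits of 10 = 1010)
  bit 0 = 1: r = r^2 * 5 mod 23 = 1^2 * 5 = 1*5 = 5
  bit 1 = 0: r = r^2 mod 23 = 5^2 = 2
  bit 2 = 1: r = r^2 * 5 mod 23 = 2^2 * 5 = 4*5 = 20
  bit 3 = 0: r = r^2 mod 23 = 20^2 = 9
  -> s = B^a = 9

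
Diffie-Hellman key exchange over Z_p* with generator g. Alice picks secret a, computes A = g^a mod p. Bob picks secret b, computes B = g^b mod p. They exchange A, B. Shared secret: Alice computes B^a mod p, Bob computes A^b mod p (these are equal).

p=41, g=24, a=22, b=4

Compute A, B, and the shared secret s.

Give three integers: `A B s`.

A = 24^22 mod 41  (bits of 22 = 10110)
  bit 0 = 1: r = r^2 * 24 mod 41 = 1^2 * 24 = 1*24 = 24
  bit 1 = 0: r = r^2 mod 41 = 24^2 = 2
  bit 2 = 1: r = r^2 * 24 mod 41 = 2^2 * 24 = 4*24 = 14
  bit 3 = 1: r = r^2 * 24 mod 41 = 14^2 * 24 = 32*24 = 30
  bit 4 = 0: r = r^2 mod 41 = 30^2 = 39
  -> A = 39
B = 24^4 mod 41  (bits of 4 = 100)
  bit 0 = 1: r = r^2 * 24 mod 41 = 1^2 * 24 = 1*24 = 24
  bit 1 = 0: r = r^2 mod 41 = 24^2 = 2
  bit 2 = 0: r = r^2 mod 41 = 2^2 = 4
  -> B = 4
s = B^a = 4^22 mod 41  (bits of 22 = 10110)
  bit 0 = 1: r = r^2 * 4 mod 41 = 1^2 * 4 = 1*4 = 4
  bit 1 = 0: r = r^2 mod 41 = 4^2 = 16
  bit 2 = 1: r = r^2 * 4 mod 41 = 16^2 * 4 = 10*4 = 40
  bit 3 = 1: r = r^2 * 4 mod 41 = 40^2 * 4 = 1*4 = 4
  bit 4 = 0: r = r^2 mod 41 = 4^2 = 16
  -> s = B^a = 16

Answer: 39 4 16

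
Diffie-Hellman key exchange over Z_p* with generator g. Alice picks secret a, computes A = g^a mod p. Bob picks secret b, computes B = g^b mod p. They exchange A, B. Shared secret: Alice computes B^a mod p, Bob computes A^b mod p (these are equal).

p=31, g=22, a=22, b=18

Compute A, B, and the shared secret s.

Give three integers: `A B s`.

Answer: 10 16 8

Derivation:
A = 22^22 mod 31  (bits of 22 = 10110)
  bit 0 = 1: r = r^2 * 22 mod 31 = 1^2 * 22 = 1*22 = 22
  bit 1 = 0: r = r^2 mod 31 = 22^2 = 19
  bit 2 = 1: r = r^2 * 22 mod 31 = 19^2 * 22 = 20*22 = 6
  bit 3 = 1: r = r^2 * 22 mod 31 = 6^2 * 22 = 5*22 = 17
  bit 4 = 0: r = r^2 mod 31 = 17^2 = 10
  -> A = 10
B = 22^18 mod 31  (bits of 18 = 10010)
  bit 0 = 1: r = r^2 * 22 mod 31 = 1^2 * 22 = 1*22 = 22
  bit 1 = 0: r = r^2 mod 31 = 22^2 = 19
  bit 2 = 0: r = r^2 mod 31 = 19^2 = 20
  bit 3 = 1: r = r^2 * 22 mod 31 = 20^2 * 22 = 28*22 = 27
  bit 4 = 0: r = r^2 mod 31 = 27^2 = 16
  -> B = 16
s = B^a = 16^22 mod 31  (bits of 22 = 10110)
  bit 0 = 1: r = r^2 * 16 mod 31 = 1^2 * 16 = 1*16 = 16
  bit 1 = 0: r = r^2 mod 31 = 16^2 = 8
  bit 2 = 1: r = r^2 * 16 mod 31 = 8^2 * 16 = 2*16 = 1
  bit 3 = 1: r = r^2 * 16 mod 31 = 1^2 * 16 = 1*16 = 16
  bit 4 = 0: r = r^2 mod 31 = 16^2 = 8
  -> s = B^a = 8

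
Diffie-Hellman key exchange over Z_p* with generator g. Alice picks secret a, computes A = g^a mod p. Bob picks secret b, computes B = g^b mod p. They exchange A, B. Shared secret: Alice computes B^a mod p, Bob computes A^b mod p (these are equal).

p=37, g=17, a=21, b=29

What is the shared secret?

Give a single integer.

A = 17^21 mod 37  (bits of 21 = 10101)
  bit 0 = 1: r = r^2 * 17 mod 37 = 1^2 * 17 = 1*17 = 17
  bit 1 = 0: r = r^2 mod 37 = 17^2 = 30
  bit 2 = 1: r = r^2 * 17 mod 37 = 30^2 * 17 = 12*17 = 19
  bit 3 = 0: r = r^2 mod 37 = 19^2 = 28
  bit 4 = 1: r = r^2 * 17 mod 37 = 28^2 * 17 = 7*17 = 8
  -> A = 8
B = 17^29 mod 37  (bits of 29 = 11101)
  bit 0 = 1: r = r^2 * 17 mod 37 = 1^2 * 17 = 1*17 = 17
  bit 1 = 1: r = r^2 * 17 mod 37 = 17^2 * 17 = 30*17 = 29
  bit 2 = 1: r = r^2 * 17 mod 37 = 29^2 * 17 = 27*17 = 15
  bit 3 = 0: r = r^2 mod 37 = 15^2 = 3
  bit 4 = 1: r = r^2 * 17 mod 37 = 3^2 * 17 = 9*17 = 5
  -> B = 5
s = B^a = 5^21 mod 37  (bits of 21 = 10101)
  bit 0 = 1: r = r^2 * 5 mod 37 = 1^2 * 5 = 1*5 = 5
  bit 1 = 0: r = r^2 mod 37 = 5^2 = 25
  bit 2 = 1: r = r^2 * 5 mod 37 = 25^2 * 5 = 33*5 = 17
  bit 3 = 0: r = r^2 mod 37 = 17^2 = 30
  bit 4 = 1: r = r^2 * 5 mod 37 = 30^2 * 5 = 12*5 = 23
  -> s = B^a = 23

Answer: 23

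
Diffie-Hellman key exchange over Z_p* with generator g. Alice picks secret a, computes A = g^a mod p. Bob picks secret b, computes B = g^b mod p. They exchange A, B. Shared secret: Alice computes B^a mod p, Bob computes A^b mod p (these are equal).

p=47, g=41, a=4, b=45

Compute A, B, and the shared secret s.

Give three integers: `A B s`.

A = 41^4 mod 47  (bits of 4 = 100)
  bit 0 = 1: r = r^2 * 41 mod 47 = 1^2 * 41 = 1*41 = 41
  bit 1 = 0: r = r^2 mod 47 = 41^2 = 36
  bit 2 = 0: r = r^2 mod 47 = 36^2 = 27
  -> A = 27
B = 41^45 mod 47  (bits of 45 = 101101)
  bit 0 = 1: r = r^2 * 41 mod 47 = 1^2 * 41 = 1*41 = 41
  bit 1 = 0: r = r^2 mod 47 = 41^2 = 36
  bit 2 = 1: r = r^2 * 41 mod 47 = 36^2 * 41 = 27*41 = 26
  bit 3 = 1: r = r^2 * 41 mod 47 = 26^2 * 41 = 18*41 = 33
  bit 4 = 0: r = r^2 mod 47 = 33^2 = 8
  bit 5 = 1: r = r^2 * 41 mod 47 = 8^2 * 41 = 17*41 = 39
  -> B = 39
s = B^a = 39^4 mod 47  (bits of 4 = 100)
  bit 0 = 1: r = r^2 * 39 mod 47 = 1^2 * 39 = 1*39 = 39
  bit 1 = 0: r = r^2 mod 47 = 39^2 = 17
  bit 2 = 0: r = r^2 mod 47 = 17^2 = 7
  -> s = B^a = 7

Answer: 27 39 7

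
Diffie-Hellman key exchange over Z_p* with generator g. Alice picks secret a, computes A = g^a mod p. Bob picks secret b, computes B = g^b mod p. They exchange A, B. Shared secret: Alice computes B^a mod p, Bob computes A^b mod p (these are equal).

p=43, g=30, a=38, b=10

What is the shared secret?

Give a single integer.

Answer: 40

Derivation:
A = 30^38 mod 43  (bits of 38 = 100110)
  bit 0 = 1: r = r^2 * 30 mod 43 = 1^2 * 30 = 1*30 = 30
  bit 1 = 0: r = r^2 mod 43 = 30^2 = 40
  bit 2 = 0: r = r^2 mod 43 = 40^2 = 9
  bit 3 = 1: r = r^2 * 30 mod 43 = 9^2 * 30 = 38*30 = 22
  bit 4 = 1: r = r^2 * 30 mod 43 = 22^2 * 30 = 11*30 = 29
  bit 5 = 0: r = r^2 mod 43 = 29^2 = 24
  -> A = 24
B = 30^10 mod 43  (bits of 10 = 1010)
  bit 0 = 1: r = r^2 * 30 mod 43 = 1^2 * 30 = 1*30 = 30
  bit 1 = 0: r = r^2 mod 43 = 30^2 = 40
  bit 2 = 1: r = r^2 * 30 mod 43 = 40^2 * 30 = 9*30 = 12
  bit 3 = 0: r = r^2 mod 43 = 12^2 = 15
  -> B = 15
s = B^a = 15^38 mod 43  (bits of 38 = 100110)
  bit 0 = 1: r = r^2 * 15 mod 43 = 1^2 * 15 = 1*15 = 15
  bit 1 = 0: r = r^2 mod 43 = 15^2 = 10
  bit 2 = 0: r = r^2 mod 43 = 10^2 = 14
  bit 3 = 1: r = r^2 * 15 mod 43 = 14^2 * 15 = 24*15 = 16
  bit 4 = 1: r = r^2 * 15 mod 43 = 16^2 * 15 = 41*15 = 13
  bit 5 = 0: r = r^2 mod 43 = 13^2 = 40
  -> s = B^a = 40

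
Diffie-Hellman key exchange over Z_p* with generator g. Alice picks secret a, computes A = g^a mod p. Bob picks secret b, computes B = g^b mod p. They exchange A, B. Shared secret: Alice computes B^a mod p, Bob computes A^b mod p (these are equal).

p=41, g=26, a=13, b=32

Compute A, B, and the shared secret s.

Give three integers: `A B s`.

Answer: 35 16 37

Derivation:
A = 26^13 mod 41  (bits of 13 = 1101)
  bit 0 = 1: r = r^2 * 26 mod 41 = 1^2 * 26 = 1*26 = 26
  bit 1 = 1: r = r^2 * 26 mod 41 = 26^2 * 26 = 20*26 = 28
  bit 2 = 0: r = r^2 mod 41 = 28^2 = 5
  bit 3 = 1: r = r^2 * 26 mod 41 = 5^2 * 26 = 25*26 = 35
  -> A = 35
B = 26^32 mod 41  (bits of 32 = 100000)
  bit 0 = 1: r = r^2 * 26 mod 41 = 1^2 * 26 = 1*26 = 26
  bit 1 = 0: r = r^2 mod 41 = 26^2 = 20
  bit 2 = 0: r = r^2 mod 41 = 20^2 = 31
  bit 3 = 0: r = r^2 mod 41 = 31^2 = 18
  bit 4 = 0: r = r^2 mod 41 = 18^2 = 37
  bit 5 = 0: r = r^2 mod 41 = 37^2 = 16
  -> B = 16
s = B^a = 16^13 mod 41  (bits of 13 = 1101)
  bit 0 = 1: r = r^2 * 16 mod 41 = 1^2 * 16 = 1*16 = 16
  bit 1 = 1: r = r^2 * 16 mod 41 = 16^2 * 16 = 10*16 = 37
  bit 2 = 0: r = r^2 mod 41 = 37^2 = 16
  bit 3 = 1: r = r^2 * 16 mod 41 = 16^2 * 16 = 10*16 = 37
  -> s = B^a = 37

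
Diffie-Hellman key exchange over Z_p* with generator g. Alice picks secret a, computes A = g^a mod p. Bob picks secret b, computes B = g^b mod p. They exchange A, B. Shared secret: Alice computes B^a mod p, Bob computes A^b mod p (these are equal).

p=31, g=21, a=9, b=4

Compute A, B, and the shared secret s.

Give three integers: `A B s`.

Answer: 15 18 2

Derivation:
A = 21^9 mod 31  (bits of 9 = 1001)
  bit 0 = 1: r = r^2 * 21 mod 31 = 1^2 * 21 = 1*21 = 21
  bit 1 = 0: r = r^2 mod 31 = 21^2 = 7
  bit 2 = 0: r = r^2 mod 31 = 7^2 = 18
  bit 3 = 1: r = r^2 * 21 mod 31 = 18^2 * 21 = 14*21 = 15
  -> A = 15
B = 21^4 mod 31  (bits of 4 = 100)
  bit 0 = 1: r = r^2 * 21 mod 31 = 1^2 * 21 = 1*21 = 21
  bit 1 = 0: r = r^2 mod 31 = 21^2 = 7
  bit 2 = 0: r = r^2 mod 31 = 7^2 = 18
  -> B = 18
s = B^a = 18^9 mod 31  (bits of 9 = 1001)
  bit 0 = 1: r = r^2 * 18 mod 31 = 1^2 * 18 = 1*18 = 18
  bit 1 = 0: r = r^2 mod 31 = 18^2 = 14
  bit 2 = 0: r = r^2 mod 31 = 14^2 = 10
  bit 3 = 1: r = r^2 * 18 mod 31 = 10^2 * 18 = 7*18 = 2
  -> s = B^a = 2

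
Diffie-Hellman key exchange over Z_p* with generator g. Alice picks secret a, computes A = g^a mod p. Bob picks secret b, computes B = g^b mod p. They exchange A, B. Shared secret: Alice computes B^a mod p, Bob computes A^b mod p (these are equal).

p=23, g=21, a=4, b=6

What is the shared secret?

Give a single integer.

A = 21^4 mod 23  (bits of 4 = 100)
  bit 0 = 1: r = r^2 * 21 mod 23 = 1^2 * 21 = 1*21 = 21
  bit 1 = 0: r = r^2 mod 23 = 21^2 = 4
  bit 2 = 0: r = r^2 mod 23 = 4^2 = 16
  -> A = 16
B = 21^6 mod 23  (bits of 6 = 110)
  bit 0 = 1: r = r^2 * 21 mod 23 = 1^2 * 21 = 1*21 = 21
  bit 1 = 1: r = r^2 * 21 mod 23 = 21^2 * 21 = 4*21 = 15
  bit 2 = 0: r = r^2 mod 23 = 15^2 = 18
  -> B = 18
s = B^a = 18^4 mod 23  (bits of 4 = 100)
  bit 0 = 1: r = r^2 * 18 mod 23 = 1^2 * 18 = 1*18 = 18
  bit 1 = 0: r = r^2 mod 23 = 18^2 = 2
  bit 2 = 0: r = r^2 mod 23 = 2^2 = 4
  -> s = B^a = 4

Answer: 4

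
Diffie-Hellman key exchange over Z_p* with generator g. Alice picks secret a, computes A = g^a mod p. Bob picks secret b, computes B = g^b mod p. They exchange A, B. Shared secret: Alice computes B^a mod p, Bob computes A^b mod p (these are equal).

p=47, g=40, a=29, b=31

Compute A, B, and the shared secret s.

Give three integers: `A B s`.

A = 40^29 mod 47  (bits of 29 = 11101)
  bit 0 = 1: r = r^2 * 40 mod 47 = 1^2 * 40 = 1*40 = 40
  bit 1 = 1: r = r^2 * 40 mod 47 = 40^2 * 40 = 2*40 = 33
  bit 2 = 1: r = r^2 * 40 mod 47 = 33^2 * 40 = 8*40 = 38
  bit 3 = 0: r = r^2 mod 47 = 38^2 = 34
  bit 4 = 1: r = r^2 * 40 mod 47 = 34^2 * 40 = 28*40 = 39
  -> A = 39
B = 40^31 mod 47  (bits of 31 = 11111)
  bit 0 = 1: r = r^2 * 40 mod 47 = 1^2 * 40 = 1*40 = 40
  bit 1 = 1: r = r^2 * 40 mod 47 = 40^2 * 40 = 2*40 = 33
  bit 2 = 1: r = r^2 * 40 mod 47 = 33^2 * 40 = 8*40 = 38
  bit 3 = 1: r = r^2 * 40 mod 47 = 38^2 * 40 = 34*40 = 44
  bit 4 = 1: r = r^2 * 40 mod 47 = 44^2 * 40 = 9*40 = 31
  -> B = 31
s = B^a = 31^29 mod 47  (bits of 29 = 11101)
  bit 0 = 1: r = r^2 * 31 mod 47 = 1^2 * 31 = 1*31 = 31
  bit 1 = 1: r = r^2 * 31 mod 47 = 31^2 * 31 = 21*31 = 40
  bit 2 = 1: r = r^2 * 31 mod 47 = 40^2 * 31 = 2*31 = 15
  bit 3 = 0: r = r^2 mod 47 = 15^2 = 37
  bit 4 = 1: r = r^2 * 31 mod 47 = 37^2 * 31 = 6*31 = 45
  -> s = B^a = 45

Answer: 39 31 45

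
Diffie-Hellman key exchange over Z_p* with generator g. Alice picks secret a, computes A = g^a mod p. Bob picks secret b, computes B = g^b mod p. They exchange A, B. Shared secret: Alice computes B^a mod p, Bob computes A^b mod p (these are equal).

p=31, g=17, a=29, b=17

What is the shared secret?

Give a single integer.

Answer: 3

Derivation:
A = 17^29 mod 31  (bits of 29 = 11101)
  bit 0 = 1: r = r^2 * 17 mod 31 = 1^2 * 17 = 1*17 = 17
  bit 1 = 1: r = r^2 * 17 mod 31 = 17^2 * 17 = 10*17 = 15
  bit 2 = 1: r = r^2 * 17 mod 31 = 15^2 * 17 = 8*17 = 12
  bit 3 = 0: r = r^2 mod 31 = 12^2 = 20
  bit 4 = 1: r = r^2 * 17 mod 31 = 20^2 * 17 = 28*17 = 11
  -> A = 11
B = 17^17 mod 31  (bits of 17 = 10001)
  bit 0 = 1: r = r^2 * 17 mod 31 = 1^2 * 17 = 1*17 = 17
  bit 1 = 0: r = r^2 mod 31 = 17^2 = 10
  bit 2 = 0: r = r^2 mod 31 = 10^2 = 7
  bit 3 = 0: r = r^2 mod 31 = 7^2 = 18
  bit 4 = 1: r = r^2 * 17 mod 31 = 18^2 * 17 = 14*17 = 21
  -> B = 21
s = B^a = 21^29 mod 31  (bits of 29 = 11101)
  bit 0 = 1: r = r^2 * 21 mod 31 = 1^2 * 21 = 1*21 = 21
  bit 1 = 1: r = r^2 * 21 mod 31 = 21^2 * 21 = 7*21 = 23
  bit 2 = 1: r = r^2 * 21 mod 31 = 23^2 * 21 = 2*21 = 11
  bit 3 = 0: r = r^2 mod 31 = 11^2 = 28
  bit 4 = 1: r = r^2 * 21 mod 31 = 28^2 * 21 = 9*21 = 3
  -> s = B^a = 3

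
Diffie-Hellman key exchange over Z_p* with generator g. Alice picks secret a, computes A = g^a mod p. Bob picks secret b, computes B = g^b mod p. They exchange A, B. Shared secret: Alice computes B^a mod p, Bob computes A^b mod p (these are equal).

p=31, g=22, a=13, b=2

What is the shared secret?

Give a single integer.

A = 22^13 mod 31  (bits of 13 = 1101)
  bit 0 = 1: r = r^2 * 22 mod 31 = 1^2 * 22 = 1*22 = 22
  bit 1 = 1: r = r^2 * 22 mod 31 = 22^2 * 22 = 19*22 = 15
  bit 2 = 0: r = r^2 mod 31 = 15^2 = 8
  bit 3 = 1: r = r^2 * 22 mod 31 = 8^2 * 22 = 2*22 = 13
  -> A = 13
B = 22^2 mod 31  (bits of 2 = 10)
  bit 0 = 1: r = r^2 * 22 mod 31 = 1^2 * 22 = 1*22 = 22
  bit 1 = 0: r = r^2 mod 31 = 22^2 = 19
  -> B = 19
s = B^a = 19^13 mod 31  (bits of 13 = 1101)
  bit 0 = 1: r = r^2 * 19 mod 31 = 1^2 * 19 = 1*19 = 19
  bit 1 = 1: r = r^2 * 19 mod 31 = 19^2 * 19 = 20*19 = 8
  bit 2 = 0: r = r^2 mod 31 = 8^2 = 2
  bit 3 = 1: r = r^2 * 19 mod 31 = 2^2 * 19 = 4*19 = 14
  -> s = B^a = 14

Answer: 14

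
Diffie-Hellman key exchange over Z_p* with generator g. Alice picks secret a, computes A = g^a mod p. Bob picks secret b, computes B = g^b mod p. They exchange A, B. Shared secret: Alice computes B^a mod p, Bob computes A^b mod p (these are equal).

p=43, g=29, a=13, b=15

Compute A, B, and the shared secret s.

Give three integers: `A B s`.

A = 29^13 mod 43  (bits of 13 = 1101)
  bit 0 = 1: r = r^2 * 29 mod 43 = 1^2 * 29 = 1*29 = 29
  bit 1 = 1: r = r^2 * 29 mod 43 = 29^2 * 29 = 24*29 = 8
  bit 2 = 0: r = r^2 mod 43 = 8^2 = 21
  bit 3 = 1: r = r^2 * 29 mod 43 = 21^2 * 29 = 11*29 = 18
  -> A = 18
B = 29^15 mod 43  (bits of 15 = 1111)
  bit 0 = 1: r = r^2 * 29 mod 43 = 1^2 * 29 = 1*29 = 29
  bit 1 = 1: r = r^2 * 29 mod 43 = 29^2 * 29 = 24*29 = 8
  bit 2 = 1: r = r^2 * 29 mod 43 = 8^2 * 29 = 21*29 = 7
  bit 3 = 1: r = r^2 * 29 mod 43 = 7^2 * 29 = 6*29 = 2
  -> B = 2
s = B^a = 2^13 mod 43  (bits of 13 = 1101)
  bit 0 = 1: r = r^2 * 2 mod 43 = 1^2 * 2 = 1*2 = 2
  bit 1 = 1: r = r^2 * 2 mod 43 = 2^2 * 2 = 4*2 = 8
  bit 2 = 0: r = r^2 mod 43 = 8^2 = 21
  bit 3 = 1: r = r^2 * 2 mod 43 = 21^2 * 2 = 11*2 = 22
  -> s = B^a = 22

Answer: 18 2 22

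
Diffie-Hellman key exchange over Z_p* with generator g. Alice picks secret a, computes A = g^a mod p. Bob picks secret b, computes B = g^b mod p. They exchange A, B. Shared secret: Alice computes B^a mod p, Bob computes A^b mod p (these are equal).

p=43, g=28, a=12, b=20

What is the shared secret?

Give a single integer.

Answer: 16

Derivation:
A = 28^12 mod 43  (bits of 12 = 1100)
  bit 0 = 1: r = r^2 * 28 mod 43 = 1^2 * 28 = 1*28 = 28
  bit 1 = 1: r = r^2 * 28 mod 43 = 28^2 * 28 = 10*28 = 22
  bit 2 = 0: r = r^2 mod 43 = 22^2 = 11
  bit 3 = 0: r = r^2 mod 43 = 11^2 = 35
  -> A = 35
B = 28^20 mod 43  (bits of 20 = 10100)
  bit 0 = 1: r = r^2 * 28 mod 43 = 1^2 * 28 = 1*28 = 28
  bit 1 = 0: r = r^2 mod 43 = 28^2 = 10
  bit 2 = 1: r = r^2 * 28 mod 43 = 10^2 * 28 = 14*28 = 5
  bit 3 = 0: r = r^2 mod 43 = 5^2 = 25
  bit 4 = 0: r = r^2 mod 43 = 25^2 = 23
  -> B = 23
s = B^a = 23^12 mod 43  (bits of 12 = 1100)
  bit 0 = 1: r = r^2 * 23 mod 43 = 1^2 * 23 = 1*23 = 23
  bit 1 = 1: r = r^2 * 23 mod 43 = 23^2 * 23 = 13*23 = 41
  bit 2 = 0: r = r^2 mod 43 = 41^2 = 4
  bit 3 = 0: r = r^2 mod 43 = 4^2 = 16
  -> s = B^a = 16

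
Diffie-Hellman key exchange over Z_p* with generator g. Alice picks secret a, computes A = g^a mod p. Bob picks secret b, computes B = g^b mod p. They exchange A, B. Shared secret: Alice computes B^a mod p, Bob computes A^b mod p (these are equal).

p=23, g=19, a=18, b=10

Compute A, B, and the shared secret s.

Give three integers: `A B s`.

Answer: 8 6 3

Derivation:
A = 19^18 mod 23  (bits of 18 = 10010)
  bit 0 = 1: r = r^2 * 19 mod 23 = 1^2 * 19 = 1*19 = 19
  bit 1 = 0: r = r^2 mod 23 = 19^2 = 16
  bit 2 = 0: r = r^2 mod 23 = 16^2 = 3
  bit 3 = 1: r = r^2 * 19 mod 23 = 3^2 * 19 = 9*19 = 10
  bit 4 = 0: r = r^2 mod 23 = 10^2 = 8
  -> A = 8
B = 19^10 mod 23  (bits of 10 = 1010)
  bit 0 = 1: r = r^2 * 19 mod 23 = 1^2 * 19 = 1*19 = 19
  bit 1 = 0: r = r^2 mod 23 = 19^2 = 16
  bit 2 = 1: r = r^2 * 19 mod 23 = 16^2 * 19 = 3*19 = 11
  bit 3 = 0: r = r^2 mod 23 = 11^2 = 6
  -> B = 6
s = B^a = 6^18 mod 23  (bits of 18 = 10010)
  bit 0 = 1: r = r^2 * 6 mod 23 = 1^2 * 6 = 1*6 = 6
  bit 1 = 0: r = r^2 mod 23 = 6^2 = 13
  bit 2 = 0: r = r^2 mod 23 = 13^2 = 8
  bit 3 = 1: r = r^2 * 6 mod 23 = 8^2 * 6 = 18*6 = 16
  bit 4 = 0: r = r^2 mod 23 = 16^2 = 3
  -> s = B^a = 3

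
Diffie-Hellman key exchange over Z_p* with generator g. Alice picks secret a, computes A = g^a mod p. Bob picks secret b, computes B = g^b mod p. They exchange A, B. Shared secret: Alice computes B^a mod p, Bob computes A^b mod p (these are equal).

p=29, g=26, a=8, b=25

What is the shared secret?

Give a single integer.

A = 26^8 mod 29  (bits of 8 = 1000)
  bit 0 = 1: r = r^2 * 26 mod 29 = 1^2 * 26 = 1*26 = 26
  bit 1 = 0: r = r^2 mod 29 = 26^2 = 9
  bit 2 = 0: r = r^2 mod 29 = 9^2 = 23
  bit 3 = 0: r = r^2 mod 29 = 23^2 = 7
  -> A = 7
B = 26^25 mod 29  (bits of 25 = 11001)
  bit 0 = 1: r = r^2 * 26 mod 29 = 1^2 * 26 = 1*26 = 26
  bit 1 = 1: r = r^2 * 26 mod 29 = 26^2 * 26 = 9*26 = 2
  bit 2 = 0: r = r^2 mod 29 = 2^2 = 4
  bit 3 = 0: r = r^2 mod 29 = 4^2 = 16
  bit 4 = 1: r = r^2 * 26 mod 29 = 16^2 * 26 = 24*26 = 15
  -> B = 15
s = B^a = 15^8 mod 29  (bits of 8 = 1000)
  bit 0 = 1: r = r^2 * 15 mod 29 = 1^2 * 15 = 1*15 = 15
  bit 1 = 0: r = r^2 mod 29 = 15^2 = 22
  bit 2 = 0: r = r^2 mod 29 = 22^2 = 20
  bit 3 = 0: r = r^2 mod 29 = 20^2 = 23
  -> s = B^a = 23

Answer: 23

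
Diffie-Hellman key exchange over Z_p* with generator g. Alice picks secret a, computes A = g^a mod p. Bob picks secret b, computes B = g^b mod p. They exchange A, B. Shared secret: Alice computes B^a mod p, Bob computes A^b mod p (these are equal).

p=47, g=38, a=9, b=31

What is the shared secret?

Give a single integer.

A = 38^9 mod 47  (bits of 9 = 1001)
  bit 0 = 1: r = r^2 * 38 mod 47 = 1^2 * 38 = 1*38 = 38
  bit 1 = 0: r = r^2 mod 47 = 38^2 = 34
  bit 2 = 0: r = r^2 mod 47 = 34^2 = 28
  bit 3 = 1: r = r^2 * 38 mod 47 = 28^2 * 38 = 32*38 = 41
  -> A = 41
B = 38^31 mod 47  (bits of 31 = 11111)
  bit 0 = 1: r = r^2 * 38 mod 47 = 1^2 * 38 = 1*38 = 38
  bit 1 = 1: r = r^2 * 38 mod 47 = 38^2 * 38 = 34*38 = 23
  bit 2 = 1: r = r^2 * 38 mod 47 = 23^2 * 38 = 12*38 = 33
  bit 3 = 1: r = r^2 * 38 mod 47 = 33^2 * 38 = 8*38 = 22
  bit 4 = 1: r = r^2 * 38 mod 47 = 22^2 * 38 = 14*38 = 15
  -> B = 15
s = B^a = 15^9 mod 47  (bits of 9 = 1001)
  bit 0 = 1: r = r^2 * 15 mod 47 = 1^2 * 15 = 1*15 = 15
  bit 1 = 0: r = r^2 mod 47 = 15^2 = 37
  bit 2 = 0: r = r^2 mod 47 = 37^2 = 6
  bit 3 = 1: r = r^2 * 15 mod 47 = 6^2 * 15 = 36*15 = 23
  -> s = B^a = 23

Answer: 23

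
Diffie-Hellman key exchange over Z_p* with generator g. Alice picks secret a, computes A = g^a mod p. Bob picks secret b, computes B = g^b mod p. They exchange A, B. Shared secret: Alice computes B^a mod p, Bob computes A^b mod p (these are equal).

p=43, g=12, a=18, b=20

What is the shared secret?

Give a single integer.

A = 12^18 mod 43  (bits of 18 = 10010)
  bit 0 = 1: r = r^2 * 12 mod 43 = 1^2 * 12 = 1*12 = 12
  bit 1 = 0: r = r^2 mod 43 = 12^2 = 15
  bit 2 = 0: r = r^2 mod 43 = 15^2 = 10
  bit 3 = 1: r = r^2 * 12 mod 43 = 10^2 * 12 = 14*12 = 39
  bit 4 = 0: r = r^2 mod 43 = 39^2 = 16
  -> A = 16
B = 12^20 mod 43  (bits of 20 = 10100)
  bit 0 = 1: r = r^2 * 12 mod 43 = 1^2 * 12 = 1*12 = 12
  bit 1 = 0: r = r^2 mod 43 = 12^2 = 15
  bit 2 = 1: r = r^2 * 12 mod 43 = 15^2 * 12 = 10*12 = 34
  bit 3 = 0: r = r^2 mod 43 = 34^2 = 38
  bit 4 = 0: r = r^2 mod 43 = 38^2 = 25
  -> B = 25
s = B^a = 25^18 mod 43  (bits of 18 = 10010)
  bit 0 = 1: r = r^2 * 25 mod 43 = 1^2 * 25 = 1*25 = 25
  bit 1 = 0: r = r^2 mod 43 = 25^2 = 23
  bit 2 = 0: r = r^2 mod 43 = 23^2 = 13
  bit 3 = 1: r = r^2 * 25 mod 43 = 13^2 * 25 = 40*25 = 11
  bit 4 = 0: r = r^2 mod 43 = 11^2 = 35
  -> s = B^a = 35

Answer: 35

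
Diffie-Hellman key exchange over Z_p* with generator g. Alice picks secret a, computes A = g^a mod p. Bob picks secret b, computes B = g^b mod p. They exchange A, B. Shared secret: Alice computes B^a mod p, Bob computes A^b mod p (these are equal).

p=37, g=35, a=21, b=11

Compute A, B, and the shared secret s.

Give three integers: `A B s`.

A = 35^21 mod 37  (bits of 21 = 10101)
  bit 0 = 1: r = r^2 * 35 mod 37 = 1^2 * 35 = 1*35 = 35
  bit 1 = 0: r = r^2 mod 37 = 35^2 = 4
  bit 2 = 1: r = r^2 * 35 mod 37 = 4^2 * 35 = 16*35 = 5
  bit 3 = 0: r = r^2 mod 37 = 5^2 = 25
  bit 4 = 1: r = r^2 * 35 mod 37 = 25^2 * 35 = 33*35 = 8
  -> A = 8
B = 35^11 mod 37  (bits of 11 = 1011)
  bit 0 = 1: r = r^2 * 35 mod 37 = 1^2 * 35 = 1*35 = 35
  bit 1 = 0: r = r^2 mod 37 = 35^2 = 4
  bit 2 = 1: r = r^2 * 35 mod 37 = 4^2 * 35 = 16*35 = 5
  bit 3 = 1: r = r^2 * 35 mod 37 = 5^2 * 35 = 25*35 = 24
  -> B = 24
s = B^a = 24^21 mod 37  (bits of 21 = 10101)
  bit 0 = 1: r = r^2 * 24 mod 37 = 1^2 * 24 = 1*24 = 24
  bit 1 = 0: r = r^2 mod 37 = 24^2 = 21
  bit 2 = 1: r = r^2 * 24 mod 37 = 21^2 * 24 = 34*24 = 2
  bit 3 = 0: r = r^2 mod 37 = 2^2 = 4
  bit 4 = 1: r = r^2 * 24 mod 37 = 4^2 * 24 = 16*24 = 14
  -> s = B^a = 14

Answer: 8 24 14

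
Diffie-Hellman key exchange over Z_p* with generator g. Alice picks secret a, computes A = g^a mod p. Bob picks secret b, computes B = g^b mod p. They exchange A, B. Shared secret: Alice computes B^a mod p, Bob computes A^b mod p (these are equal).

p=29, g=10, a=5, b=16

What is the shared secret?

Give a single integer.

Answer: 23

Derivation:
A = 10^5 mod 29  (bits of 5 = 101)
  bit 0 = 1: r = r^2 * 10 mod 29 = 1^2 * 10 = 1*10 = 10
  bit 1 = 0: r = r^2 mod 29 = 10^2 = 13
  bit 2 = 1: r = r^2 * 10 mod 29 = 13^2 * 10 = 24*10 = 8
  -> A = 8
B = 10^16 mod 29  (bits of 16 = 10000)
  bit 0 = 1: r = r^2 * 10 mod 29 = 1^2 * 10 = 1*10 = 10
  bit 1 = 0: r = r^2 mod 29 = 10^2 = 13
  bit 2 = 0: r = r^2 mod 29 = 13^2 = 24
  bit 3 = 0: r = r^2 mod 29 = 24^2 = 25
  bit 4 = 0: r = r^2 mod 29 = 25^2 = 16
  -> B = 16
s = B^a = 16^5 mod 29  (bits of 5 = 101)
  bit 0 = 1: r = r^2 * 16 mod 29 = 1^2 * 16 = 1*16 = 16
  bit 1 = 0: r = r^2 mod 29 = 16^2 = 24
  bit 2 = 1: r = r^2 * 16 mod 29 = 24^2 * 16 = 25*16 = 23
  -> s = B^a = 23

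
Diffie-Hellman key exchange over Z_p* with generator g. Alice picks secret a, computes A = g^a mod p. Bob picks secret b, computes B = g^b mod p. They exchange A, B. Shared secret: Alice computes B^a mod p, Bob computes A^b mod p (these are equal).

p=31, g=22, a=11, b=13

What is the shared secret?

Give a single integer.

Answer: 3

Derivation:
A = 22^11 mod 31  (bits of 11 = 1011)
  bit 0 = 1: r = r^2 * 22 mod 31 = 1^2 * 22 = 1*22 = 22
  bit 1 = 0: r = r^2 mod 31 = 22^2 = 19
  bit 2 = 1: r = r^2 * 22 mod 31 = 19^2 * 22 = 20*22 = 6
  bit 3 = 1: r = r^2 * 22 mod 31 = 6^2 * 22 = 5*22 = 17
  -> A = 17
B = 22^13 mod 31  (bits of 13 = 1101)
  bit 0 = 1: r = r^2 * 22 mod 31 = 1^2 * 22 = 1*22 = 22
  bit 1 = 1: r = r^2 * 22 mod 31 = 22^2 * 22 = 19*22 = 15
  bit 2 = 0: r = r^2 mod 31 = 15^2 = 8
  bit 3 = 1: r = r^2 * 22 mod 31 = 8^2 * 22 = 2*22 = 13
  -> B = 13
s = B^a = 13^11 mod 31  (bits of 11 = 1011)
  bit 0 = 1: r = r^2 * 13 mod 31 = 1^2 * 13 = 1*13 = 13
  bit 1 = 0: r = r^2 mod 31 = 13^2 = 14
  bit 2 = 1: r = r^2 * 13 mod 31 = 14^2 * 13 = 10*13 = 6
  bit 3 = 1: r = r^2 * 13 mod 31 = 6^2 * 13 = 5*13 = 3
  -> s = B^a = 3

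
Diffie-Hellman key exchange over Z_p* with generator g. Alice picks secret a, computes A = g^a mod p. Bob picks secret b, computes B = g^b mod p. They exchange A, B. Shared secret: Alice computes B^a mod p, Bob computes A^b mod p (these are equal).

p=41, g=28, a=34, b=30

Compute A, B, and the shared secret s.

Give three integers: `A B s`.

A = 28^34 mod 41  (bits of 34 = 100010)
  bit 0 = 1: r = r^2 * 28 mod 41 = 1^2 * 28 = 1*28 = 28
  bit 1 = 0: r = r^2 mod 41 = 28^2 = 5
  bit 2 = 0: r = r^2 mod 41 = 5^2 = 25
  bit 3 = 0: r = r^2 mod 41 = 25^2 = 10
  bit 4 = 1: r = r^2 * 28 mod 41 = 10^2 * 28 = 18*28 = 12
  bit 5 = 0: r = r^2 mod 41 = 12^2 = 21
  -> A = 21
B = 28^30 mod 41  (bits of 30 = 11110)
  bit 0 = 1: r = r^2 * 28 mod 41 = 1^2 * 28 = 1*28 = 28
  bit 1 = 1: r = r^2 * 28 mod 41 = 28^2 * 28 = 5*28 = 17
  bit 2 = 1: r = r^2 * 28 mod 41 = 17^2 * 28 = 2*28 = 15
  bit 3 = 1: r = r^2 * 28 mod 41 = 15^2 * 28 = 20*28 = 27
  bit 4 = 0: r = r^2 mod 41 = 27^2 = 32
  -> B = 32
s = B^a = 32^34 mod 41  (bits of 34 = 100010)
  bit 0 = 1: r = r^2 * 32 mod 41 = 1^2 * 32 = 1*32 = 32
  bit 1 = 0: r = r^2 mod 41 = 32^2 = 40
  bit 2 = 0: r = r^2 mod 41 = 40^2 = 1
  bit 3 = 0: r = r^2 mod 41 = 1^2 = 1
  bit 4 = 1: r = r^2 * 32 mod 41 = 1^2 * 32 = 1*32 = 32
  bit 5 = 0: r = r^2 mod 41 = 32^2 = 40
  -> s = B^a = 40

Answer: 21 32 40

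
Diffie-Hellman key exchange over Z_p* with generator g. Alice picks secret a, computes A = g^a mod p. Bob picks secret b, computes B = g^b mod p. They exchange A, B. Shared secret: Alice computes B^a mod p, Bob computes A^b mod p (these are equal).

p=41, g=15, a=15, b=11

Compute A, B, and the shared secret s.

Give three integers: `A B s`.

Answer: 38 29 14

Derivation:
A = 15^15 mod 41  (bits of 15 = 1111)
  bit 0 = 1: r = r^2 * 15 mod 41 = 1^2 * 15 = 1*15 = 15
  bit 1 = 1: r = r^2 * 15 mod 41 = 15^2 * 15 = 20*15 = 13
  bit 2 = 1: r = r^2 * 15 mod 41 = 13^2 * 15 = 5*15 = 34
  bit 3 = 1: r = r^2 * 15 mod 41 = 34^2 * 15 = 8*15 = 38
  -> A = 38
B = 15^11 mod 41  (bits of 11 = 1011)
  bit 0 = 1: r = r^2 * 15 mod 41 = 1^2 * 15 = 1*15 = 15
  bit 1 = 0: r = r^2 mod 41 = 15^2 = 20
  bit 2 = 1: r = r^2 * 15 mod 41 = 20^2 * 15 = 31*15 = 14
  bit 3 = 1: r = r^2 * 15 mod 41 = 14^2 * 15 = 32*15 = 29
  -> B = 29
s = B^a = 29^15 mod 41  (bits of 15 = 1111)
  bit 0 = 1: r = r^2 * 29 mod 41 = 1^2 * 29 = 1*29 = 29
  bit 1 = 1: r = r^2 * 29 mod 41 = 29^2 * 29 = 21*29 = 35
  bit 2 = 1: r = r^2 * 29 mod 41 = 35^2 * 29 = 36*29 = 19
  bit 3 = 1: r = r^2 * 29 mod 41 = 19^2 * 29 = 33*29 = 14
  -> s = B^a = 14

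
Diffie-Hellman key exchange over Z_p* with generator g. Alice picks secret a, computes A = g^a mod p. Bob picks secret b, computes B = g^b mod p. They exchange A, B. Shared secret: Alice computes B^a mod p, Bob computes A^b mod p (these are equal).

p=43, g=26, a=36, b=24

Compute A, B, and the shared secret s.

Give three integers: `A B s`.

Answer: 16 11 11

Derivation:
A = 26^36 mod 43  (bits of 36 = 100100)
  bit 0 = 1: r = r^2 * 26 mod 43 = 1^2 * 26 = 1*26 = 26
  bit 1 = 0: r = r^2 mod 43 = 26^2 = 31
  bit 2 = 0: r = r^2 mod 43 = 31^2 = 15
  bit 3 = 1: r = r^2 * 26 mod 43 = 15^2 * 26 = 10*26 = 2
  bit 4 = 0: r = r^2 mod 43 = 2^2 = 4
  bit 5 = 0: r = r^2 mod 43 = 4^2 = 16
  -> A = 16
B = 26^24 mod 43  (bits of 24 = 11000)
  bit 0 = 1: r = r^2 * 26 mod 43 = 1^2 * 26 = 1*26 = 26
  bit 1 = 1: r = r^2 * 26 mod 43 = 26^2 * 26 = 31*26 = 32
  bit 2 = 0: r = r^2 mod 43 = 32^2 = 35
  bit 3 = 0: r = r^2 mod 43 = 35^2 = 21
  bit 4 = 0: r = r^2 mod 43 = 21^2 = 11
  -> B = 11
s = B^a = 11^36 mod 43  (bits of 36 = 100100)
  bit 0 = 1: r = r^2 * 11 mod 43 = 1^2 * 11 = 1*11 = 11
  bit 1 = 0: r = r^2 mod 43 = 11^2 = 35
  bit 2 = 0: r = r^2 mod 43 = 35^2 = 21
  bit 3 = 1: r = r^2 * 11 mod 43 = 21^2 * 11 = 11*11 = 35
  bit 4 = 0: r = r^2 mod 43 = 35^2 = 21
  bit 5 = 0: r = r^2 mod 43 = 21^2 = 11
  -> s = B^a = 11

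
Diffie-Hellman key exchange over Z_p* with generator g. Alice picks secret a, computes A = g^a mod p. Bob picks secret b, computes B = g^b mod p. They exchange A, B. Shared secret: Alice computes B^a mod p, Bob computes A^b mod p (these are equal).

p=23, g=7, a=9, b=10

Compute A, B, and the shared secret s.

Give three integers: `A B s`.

Answer: 15 13 3

Derivation:
A = 7^9 mod 23  (bits of 9 = 1001)
  bit 0 = 1: r = r^2 * 7 mod 23 = 1^2 * 7 = 1*7 = 7
  bit 1 = 0: r = r^2 mod 23 = 7^2 = 3
  bit 2 = 0: r = r^2 mod 23 = 3^2 = 9
  bit 3 = 1: r = r^2 * 7 mod 23 = 9^2 * 7 = 12*7 = 15
  -> A = 15
B = 7^10 mod 23  (bits of 10 = 1010)
  bit 0 = 1: r = r^2 * 7 mod 23 = 1^2 * 7 = 1*7 = 7
  bit 1 = 0: r = r^2 mod 23 = 7^2 = 3
  bit 2 = 1: r = r^2 * 7 mod 23 = 3^2 * 7 = 9*7 = 17
  bit 3 = 0: r = r^2 mod 23 = 17^2 = 13
  -> B = 13
s = B^a = 13^9 mod 23  (bits of 9 = 1001)
  bit 0 = 1: r = r^2 * 13 mod 23 = 1^2 * 13 = 1*13 = 13
  bit 1 = 0: r = r^2 mod 23 = 13^2 = 8
  bit 2 = 0: r = r^2 mod 23 = 8^2 = 18
  bit 3 = 1: r = r^2 * 13 mod 23 = 18^2 * 13 = 2*13 = 3
  -> s = B^a = 3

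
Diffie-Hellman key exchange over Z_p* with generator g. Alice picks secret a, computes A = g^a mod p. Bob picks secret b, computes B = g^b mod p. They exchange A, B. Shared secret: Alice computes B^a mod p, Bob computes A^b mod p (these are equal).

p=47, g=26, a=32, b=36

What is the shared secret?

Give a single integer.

A = 26^32 mod 47  (bits of 32 = 100000)
  bit 0 = 1: r = r^2 * 26 mod 47 = 1^2 * 26 = 1*26 = 26
  bit 1 = 0: r = r^2 mod 47 = 26^2 = 18
  bit 2 = 0: r = r^2 mod 47 = 18^2 = 42
  bit 3 = 0: r = r^2 mod 47 = 42^2 = 25
  bit 4 = 0: r = r^2 mod 47 = 25^2 = 14
  bit 5 = 0: r = r^2 mod 47 = 14^2 = 8
  -> A = 8
B = 26^36 mod 47  (bits of 36 = 100100)
  bit 0 = 1: r = r^2 * 26 mod 47 = 1^2 * 26 = 1*26 = 26
  bit 1 = 0: r = r^2 mod 47 = 26^2 = 18
  bit 2 = 0: r = r^2 mod 47 = 18^2 = 42
  bit 3 = 1: r = r^2 * 26 mod 47 = 42^2 * 26 = 25*26 = 39
  bit 4 = 0: r = r^2 mod 47 = 39^2 = 17
  bit 5 = 0: r = r^2 mod 47 = 17^2 = 7
  -> B = 7
s = B^a = 7^32 mod 47  (bits of 32 = 100000)
  bit 0 = 1: r = r^2 * 7 mod 47 = 1^2 * 7 = 1*7 = 7
  bit 1 = 0: r = r^2 mod 47 = 7^2 = 2
  bit 2 = 0: r = r^2 mod 47 = 2^2 = 4
  bit 3 = 0: r = r^2 mod 47 = 4^2 = 16
  bit 4 = 0: r = r^2 mod 47 = 16^2 = 21
  bit 5 = 0: r = r^2 mod 47 = 21^2 = 18
  -> s = B^a = 18

Answer: 18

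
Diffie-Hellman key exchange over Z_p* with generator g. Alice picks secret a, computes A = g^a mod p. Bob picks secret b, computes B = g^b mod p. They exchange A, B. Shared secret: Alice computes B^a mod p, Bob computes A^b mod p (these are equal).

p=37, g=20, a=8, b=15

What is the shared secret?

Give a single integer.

A = 20^8 mod 37  (bits of 8 = 1000)
  bit 0 = 1: r = r^2 * 20 mod 37 = 1^2 * 20 = 1*20 = 20
  bit 1 = 0: r = r^2 mod 37 = 20^2 = 30
  bit 2 = 0: r = r^2 mod 37 = 30^2 = 12
  bit 3 = 0: r = r^2 mod 37 = 12^2 = 33
  -> A = 33
B = 20^15 mod 37  (bits of 15 = 1111)
  bit 0 = 1: r = r^2 * 20 mod 37 = 1^2 * 20 = 1*20 = 20
  bit 1 = 1: r = r^2 * 20 mod 37 = 20^2 * 20 = 30*20 = 8
  bit 2 = 1: r = r^2 * 20 mod 37 = 8^2 * 20 = 27*20 = 22
  bit 3 = 1: r = r^2 * 20 mod 37 = 22^2 * 20 = 3*20 = 23
  -> B = 23
s = B^a = 23^8 mod 37  (bits of 8 = 1000)
  bit 0 = 1: r = r^2 * 23 mod 37 = 1^2 * 23 = 1*23 = 23
  bit 1 = 0: r = r^2 mod 37 = 23^2 = 11
  bit 2 = 0: r = r^2 mod 37 = 11^2 = 10
  bit 3 = 0: r = r^2 mod 37 = 10^2 = 26
  -> s = B^a = 26

Answer: 26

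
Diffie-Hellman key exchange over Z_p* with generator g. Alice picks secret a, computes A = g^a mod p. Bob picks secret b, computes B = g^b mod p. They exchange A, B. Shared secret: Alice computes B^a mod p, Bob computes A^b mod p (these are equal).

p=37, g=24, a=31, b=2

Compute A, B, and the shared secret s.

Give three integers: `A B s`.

Answer: 19 21 28

Derivation:
A = 24^31 mod 37  (bits of 31 = 11111)
  bit 0 = 1: r = r^2 * 24 mod 37 = 1^2 * 24 = 1*24 = 24
  bit 1 = 1: r = r^2 * 24 mod 37 = 24^2 * 24 = 21*24 = 23
  bit 2 = 1: r = r^2 * 24 mod 37 = 23^2 * 24 = 11*24 = 5
  bit 3 = 1: r = r^2 * 24 mod 37 = 5^2 * 24 = 25*24 = 8
  bit 4 = 1: r = r^2 * 24 mod 37 = 8^2 * 24 = 27*24 = 19
  -> A = 19
B = 24^2 mod 37  (bits of 2 = 10)
  bit 0 = 1: r = r^2 * 24 mod 37 = 1^2 * 24 = 1*24 = 24
  bit 1 = 0: r = r^2 mod 37 = 24^2 = 21
  -> B = 21
s = B^a = 21^31 mod 37  (bits of 31 = 11111)
  bit 0 = 1: r = r^2 * 21 mod 37 = 1^2 * 21 = 1*21 = 21
  bit 1 = 1: r = r^2 * 21 mod 37 = 21^2 * 21 = 34*21 = 11
  bit 2 = 1: r = r^2 * 21 mod 37 = 11^2 * 21 = 10*21 = 25
  bit 3 = 1: r = r^2 * 21 mod 37 = 25^2 * 21 = 33*21 = 27
  bit 4 = 1: r = r^2 * 21 mod 37 = 27^2 * 21 = 26*21 = 28
  -> s = B^a = 28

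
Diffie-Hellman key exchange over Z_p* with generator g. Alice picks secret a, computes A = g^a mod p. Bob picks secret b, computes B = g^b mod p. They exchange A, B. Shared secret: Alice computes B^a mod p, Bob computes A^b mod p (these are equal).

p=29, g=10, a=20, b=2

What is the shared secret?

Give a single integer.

A = 10^20 mod 29  (bits of 20 = 10100)
  bit 0 = 1: r = r^2 * 10 mod 29 = 1^2 * 10 = 1*10 = 10
  bit 1 = 0: r = r^2 mod 29 = 10^2 = 13
  bit 2 = 1: r = r^2 * 10 mod 29 = 13^2 * 10 = 24*10 = 8
  bit 3 = 0: r = r^2 mod 29 = 8^2 = 6
  bit 4 = 0: r = r^2 mod 29 = 6^2 = 7
  -> A = 7
B = 10^2 mod 29  (bits of 2 = 10)
  bit 0 = 1: r = r^2 * 10 mod 29 = 1^2 * 10 = 1*10 = 10
  bit 1 = 0: r = r^2 mod 29 = 10^2 = 13
  -> B = 13
s = B^a = 13^20 mod 29  (bits of 20 = 10100)
  bit 0 = 1: r = r^2 * 13 mod 29 = 1^2 * 13 = 1*13 = 13
  bit 1 = 0: r = r^2 mod 29 = 13^2 = 24
  bit 2 = 1: r = r^2 * 13 mod 29 = 24^2 * 13 = 25*13 = 6
  bit 3 = 0: r = r^2 mod 29 = 6^2 = 7
  bit 4 = 0: r = r^2 mod 29 = 7^2 = 20
  -> s = B^a = 20

Answer: 20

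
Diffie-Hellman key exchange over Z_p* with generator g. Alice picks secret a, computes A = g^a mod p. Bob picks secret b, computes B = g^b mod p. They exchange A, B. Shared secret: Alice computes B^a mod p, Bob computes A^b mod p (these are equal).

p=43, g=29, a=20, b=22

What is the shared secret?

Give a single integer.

A = 29^20 mod 43  (bits of 20 = 10100)
  bit 0 = 1: r = r^2 * 29 mod 43 = 1^2 * 29 = 1*29 = 29
  bit 1 = 0: r = r^2 mod 43 = 29^2 = 24
  bit 2 = 1: r = r^2 * 29 mod 43 = 24^2 * 29 = 17*29 = 20
  bit 3 = 0: r = r^2 mod 43 = 20^2 = 13
  bit 4 = 0: r = r^2 mod 43 = 13^2 = 40
  -> A = 40
B = 29^22 mod 43  (bits of 22 = 10110)
  bit 0 = 1: r = r^2 * 29 mod 43 = 1^2 * 29 = 1*29 = 29
  bit 1 = 0: r = r^2 mod 43 = 29^2 = 24
  bit 2 = 1: r = r^2 * 29 mod 43 = 24^2 * 29 = 17*29 = 20
  bit 3 = 1: r = r^2 * 29 mod 43 = 20^2 * 29 = 13*29 = 33
  bit 4 = 0: r = r^2 mod 43 = 33^2 = 14
  -> B = 14
s = B^a = 14^20 mod 43  (bits of 20 = 10100)
  bit 0 = 1: r = r^2 * 14 mod 43 = 1^2 * 14 = 1*14 = 14
  bit 1 = 0: r = r^2 mod 43 = 14^2 = 24
  bit 2 = 1: r = r^2 * 14 mod 43 = 24^2 * 14 = 17*14 = 23
  bit 3 = 0: r = r^2 mod 43 = 23^2 = 13
  bit 4 = 0: r = r^2 mod 43 = 13^2 = 40
  -> s = B^a = 40

Answer: 40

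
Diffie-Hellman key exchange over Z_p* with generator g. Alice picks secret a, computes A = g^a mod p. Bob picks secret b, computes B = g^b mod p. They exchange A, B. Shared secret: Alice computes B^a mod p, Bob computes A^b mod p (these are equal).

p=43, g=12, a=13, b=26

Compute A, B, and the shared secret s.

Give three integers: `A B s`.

Answer: 3 9 15

Derivation:
A = 12^13 mod 43  (bits of 13 = 1101)
  bit 0 = 1: r = r^2 * 12 mod 43 = 1^2 * 12 = 1*12 = 12
  bit 1 = 1: r = r^2 * 12 mod 43 = 12^2 * 12 = 15*12 = 8
  bit 2 = 0: r = r^2 mod 43 = 8^2 = 21
  bit 3 = 1: r = r^2 * 12 mod 43 = 21^2 * 12 = 11*12 = 3
  -> A = 3
B = 12^26 mod 43  (bits of 26 = 11010)
  bit 0 = 1: r = r^2 * 12 mod 43 = 1^2 * 12 = 1*12 = 12
  bit 1 = 1: r = r^2 * 12 mod 43 = 12^2 * 12 = 15*12 = 8
  bit 2 = 0: r = r^2 mod 43 = 8^2 = 21
  bit 3 = 1: r = r^2 * 12 mod 43 = 21^2 * 12 = 11*12 = 3
  bit 4 = 0: r = r^2 mod 43 = 3^2 = 9
  -> B = 9
s = B^a = 9^13 mod 43  (bits of 13 = 1101)
  bit 0 = 1: r = r^2 * 9 mod 43 = 1^2 * 9 = 1*9 = 9
  bit 1 = 1: r = r^2 * 9 mod 43 = 9^2 * 9 = 38*9 = 41
  bit 2 = 0: r = r^2 mod 43 = 41^2 = 4
  bit 3 = 1: r = r^2 * 9 mod 43 = 4^2 * 9 = 16*9 = 15
  -> s = B^a = 15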